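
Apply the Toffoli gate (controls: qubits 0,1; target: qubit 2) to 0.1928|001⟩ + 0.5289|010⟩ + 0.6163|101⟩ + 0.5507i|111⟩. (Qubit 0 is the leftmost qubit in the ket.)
0.1928|001⟩ + 0.5289|010⟩ + 0.6163|101⟩ + 0.5507i|110⟩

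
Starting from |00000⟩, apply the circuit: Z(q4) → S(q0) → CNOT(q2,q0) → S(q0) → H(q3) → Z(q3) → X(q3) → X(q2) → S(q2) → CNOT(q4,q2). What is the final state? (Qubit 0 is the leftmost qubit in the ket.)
-(1/√2)i|00100⟩ + (1/√2)i|00110⟩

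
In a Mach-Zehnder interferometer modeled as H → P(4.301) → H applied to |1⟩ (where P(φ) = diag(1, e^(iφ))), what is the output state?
(0.6999 + 0.4583i)|0⟩ + (0.3001 - 0.4583i)|1⟩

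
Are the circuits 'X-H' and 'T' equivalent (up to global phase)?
No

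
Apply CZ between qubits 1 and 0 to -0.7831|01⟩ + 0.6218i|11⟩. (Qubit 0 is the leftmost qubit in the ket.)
-0.7831|01⟩ - 0.6218i|11⟩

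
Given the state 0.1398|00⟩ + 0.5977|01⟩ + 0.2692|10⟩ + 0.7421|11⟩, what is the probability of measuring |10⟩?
0.07247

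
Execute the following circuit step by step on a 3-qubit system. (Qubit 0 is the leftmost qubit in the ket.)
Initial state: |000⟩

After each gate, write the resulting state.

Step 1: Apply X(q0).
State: |100⟩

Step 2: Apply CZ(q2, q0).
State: |100⟩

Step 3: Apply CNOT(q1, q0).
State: |100⟩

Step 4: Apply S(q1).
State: |100⟩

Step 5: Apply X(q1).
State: |110⟩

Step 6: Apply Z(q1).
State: -|110⟩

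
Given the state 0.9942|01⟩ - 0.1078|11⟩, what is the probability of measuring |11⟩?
0.01162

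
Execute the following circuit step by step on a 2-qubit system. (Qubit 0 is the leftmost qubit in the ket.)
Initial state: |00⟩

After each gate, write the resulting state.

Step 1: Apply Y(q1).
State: i|01⟩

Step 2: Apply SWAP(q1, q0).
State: i|10⟩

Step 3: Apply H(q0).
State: (1/√2)i|00⟩ - (1/√2)i|10⟩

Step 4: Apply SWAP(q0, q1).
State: (1/√2)i|00⟩ - (1/√2)i|01⟩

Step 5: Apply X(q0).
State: (1/√2)i|10⟩ - (1/√2)i|11⟩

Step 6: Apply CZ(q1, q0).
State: (1/√2)i|10⟩ + (1/√2)i|11⟩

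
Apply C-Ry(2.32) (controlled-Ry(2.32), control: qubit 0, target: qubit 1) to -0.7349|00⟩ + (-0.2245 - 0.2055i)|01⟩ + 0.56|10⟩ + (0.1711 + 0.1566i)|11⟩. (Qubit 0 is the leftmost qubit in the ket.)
-0.7349|00⟩ + (-0.2245 - 0.2055i)|01⟩ + (0.06677 - 0.1436i)|10⟩ + (0.5817 + 0.06254i)|11⟩

C-Ry(2.32) leaves the control-|0⟩ kets |00⟩, |01⟩ unchanged and applies Ry(2.32) to qubit 1 on the control-|1⟩ pair (|10⟩, |11⟩).
Ry(2.32) = [[cos(θ/2), −sin(θ/2)], [sin(θ/2), cos(θ/2)]]; θ = 2.32, cos(θ/2) ≈ 0.39934, sin(θ/2) ≈ 0.916803.
With a = amp(|10⟩) = 0.56 and b = amp(|11⟩) = (0.1711 + 0.1566i):
new amp(|10⟩) = (0.39934)·a + (-0.916803)·b = (0.06677 - 0.1436i)
new amp(|11⟩) = (0.916803)·a + (0.39934)·b = (0.5817 + 0.06254i)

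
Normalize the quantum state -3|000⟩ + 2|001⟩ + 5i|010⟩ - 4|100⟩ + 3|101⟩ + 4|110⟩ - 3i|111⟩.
-0.3198|000⟩ + 0.2132|001⟩ + 0.533i|010⟩ - 0.4264|100⟩ + 0.3198|101⟩ + 0.4264|110⟩ - 0.3198i|111⟩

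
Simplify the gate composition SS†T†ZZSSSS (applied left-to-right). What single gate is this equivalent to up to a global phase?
T†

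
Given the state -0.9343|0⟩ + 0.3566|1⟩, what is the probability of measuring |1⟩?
0.1272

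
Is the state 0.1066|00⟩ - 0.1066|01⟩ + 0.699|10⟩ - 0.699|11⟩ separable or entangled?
Separable

Writing the state as a|00⟩ + b|01⟩ + c|10⟩ + d|11⟩, it is a product state iff ad − bc = 0.
Here (a, b, c, d) = (0.1066, -0.1066, 0.699, -0.699): ad − bc = (0.1066)(-0.699) − (-0.1066)(0.699) = 0, so the state is separable.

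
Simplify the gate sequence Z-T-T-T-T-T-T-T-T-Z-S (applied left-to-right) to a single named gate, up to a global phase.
S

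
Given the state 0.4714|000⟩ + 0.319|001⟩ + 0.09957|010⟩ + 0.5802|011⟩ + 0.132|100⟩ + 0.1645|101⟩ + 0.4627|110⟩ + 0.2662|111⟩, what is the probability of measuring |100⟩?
0.01742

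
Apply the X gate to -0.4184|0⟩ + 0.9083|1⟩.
0.9083|0⟩ - 0.4184|1⟩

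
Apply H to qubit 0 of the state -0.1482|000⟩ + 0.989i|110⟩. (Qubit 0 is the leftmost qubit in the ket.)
-0.1048|000⟩ + 0.6993i|010⟩ - 0.1048|100⟩ - 0.6993i|110⟩

H on qubit 0 mixes each pair of kets that differ only in qubit 0: amplitudes (a, b) of (|…0…⟩, |…1…⟩) become ((a + b)/√2, (a − b)/√2). Kets absent from the input have amplitude 0.
(|000⟩, |100⟩): (a, b) = (-0.1482, 0) → (-0.1048, -0.1048)
(|010⟩, |110⟩): (a, b) = (0, 0.989i) → (0.6993i, -0.6993i)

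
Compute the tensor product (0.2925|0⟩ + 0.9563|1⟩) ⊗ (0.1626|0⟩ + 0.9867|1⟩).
0.04756|00⟩ + 0.2886|01⟩ + 0.1555|10⟩ + 0.9436|11⟩

amp(|b₁b₂…⟩) = product of the factor amplitudes for bits b₁, b₂, …; only kets whose every factor amplitude is nonzero survive.
|00⟩: (0.2925)(0.1626) = 0.04756
|01⟩: (0.2925)(0.9867) = 0.2886
|10⟩: (0.9563)(0.1626) = 0.1555
|11⟩: (0.9563)(0.9867) = 0.9436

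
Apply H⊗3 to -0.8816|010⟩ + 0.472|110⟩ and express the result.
-0.1448|000⟩ - 0.1448|001⟩ + 0.1448|010⟩ + 0.1448|011⟩ - 0.4786|100⟩ - 0.4786|101⟩ + 0.4786|110⟩ + 0.4786|111⟩

H⊗3 gives amp(|y⟩) = (1/2√2) Σ_x (−1)^(x·y) amp(|x⟩), where x·y is the number of positions in which both x and y have a 1.
|000⟩: (-0.8816 + 0.472)/(2√2) = -0.1448
|001⟩: (-0.8816 + 0.472)/(2√2) = -0.1448
|010⟩: (0.8816 - 0.472)/(2√2) = 0.1448
|011⟩: (0.8816 - 0.472)/(2√2) = 0.1448
|100⟩: (-0.8816 - 0.472)/(2√2) = -0.4786
|101⟩: (-0.8816 - 0.472)/(2√2) = -0.4786
|110⟩: (0.8816 + 0.472)/(2√2) = 0.4786
|111⟩: (0.8816 + 0.472)/(2√2) = 0.4786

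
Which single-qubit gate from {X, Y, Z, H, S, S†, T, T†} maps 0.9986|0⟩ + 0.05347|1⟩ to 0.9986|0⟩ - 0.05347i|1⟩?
S†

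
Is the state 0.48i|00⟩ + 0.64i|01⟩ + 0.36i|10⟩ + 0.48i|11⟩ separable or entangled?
Separable

Writing the state as a|00⟩ + b|01⟩ + c|10⟩ + d|11⟩, it is a product state iff ad − bc = 0.
Here (a, b, c, d) = (0.48i, 0.64i, 0.36i, 0.48i): ad − bc = (0.48i)(0.48i) − (0.64i)(0.36i) = 0, so the state is separable.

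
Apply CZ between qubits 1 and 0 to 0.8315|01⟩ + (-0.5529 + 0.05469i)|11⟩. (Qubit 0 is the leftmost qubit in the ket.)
0.8315|01⟩ + (0.5529 - 0.05469i)|11⟩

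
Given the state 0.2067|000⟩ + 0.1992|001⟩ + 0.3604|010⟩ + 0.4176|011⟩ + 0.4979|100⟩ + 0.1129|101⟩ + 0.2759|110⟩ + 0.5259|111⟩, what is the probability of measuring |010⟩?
0.1299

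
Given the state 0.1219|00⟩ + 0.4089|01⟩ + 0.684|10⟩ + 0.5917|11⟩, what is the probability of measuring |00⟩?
0.01486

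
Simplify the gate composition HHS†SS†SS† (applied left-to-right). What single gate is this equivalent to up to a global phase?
S†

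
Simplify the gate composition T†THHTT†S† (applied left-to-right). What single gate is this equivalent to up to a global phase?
S†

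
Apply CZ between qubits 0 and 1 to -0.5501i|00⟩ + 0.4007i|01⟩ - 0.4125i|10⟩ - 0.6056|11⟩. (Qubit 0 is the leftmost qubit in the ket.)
-0.5501i|00⟩ + 0.4007i|01⟩ - 0.4125i|10⟩ + 0.6056|11⟩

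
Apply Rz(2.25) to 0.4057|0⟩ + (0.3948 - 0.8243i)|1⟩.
(0.1749 - 0.366i)|0⟩ + (0.914 + 0.0007964i)|1⟩

Rz(2.25) = [[e^(−iθ/2), 0], [0, e^(iθ/2)]] with e^(±iθ/2) = cos(θ/2) ± i·sin(θ/2); θ = 2.25, cos(θ/2) ≈ 0.431177, sin(θ/2) ≈ 0.902268.
With a = amp(|0⟩) = 0.4057 and b = amp(|1⟩) = (0.3948 - 0.8243i):
new amp(|0⟩) = (0.431177 - 0.902268i)·a = (0.1749 - 0.366i)
new amp(|1⟩) = (0.431177 + 0.902268i)·b = (0.914 + 0.0007964i)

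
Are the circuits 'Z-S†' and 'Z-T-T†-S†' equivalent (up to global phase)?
Yes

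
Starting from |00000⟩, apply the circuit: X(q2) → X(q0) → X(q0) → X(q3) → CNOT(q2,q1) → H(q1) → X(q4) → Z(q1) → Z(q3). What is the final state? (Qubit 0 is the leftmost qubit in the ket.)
-1/√2|00111⟩ - 1/√2|01111⟩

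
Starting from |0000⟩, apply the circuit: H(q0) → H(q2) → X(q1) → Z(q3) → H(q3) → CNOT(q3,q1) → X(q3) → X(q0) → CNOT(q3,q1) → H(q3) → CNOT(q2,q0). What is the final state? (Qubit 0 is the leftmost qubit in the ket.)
1/2|0000⟩ + 1/2|0010⟩ + 1/2|1000⟩ + 1/2|1010⟩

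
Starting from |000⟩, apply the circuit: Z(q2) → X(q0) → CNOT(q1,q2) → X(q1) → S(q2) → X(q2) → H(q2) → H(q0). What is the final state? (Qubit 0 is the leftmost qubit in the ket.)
1/2|010⟩ - 1/2|011⟩ - 1/2|110⟩ + 1/2|111⟩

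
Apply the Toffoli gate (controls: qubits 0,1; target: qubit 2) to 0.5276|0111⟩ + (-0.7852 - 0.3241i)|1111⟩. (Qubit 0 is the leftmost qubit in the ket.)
0.5276|0111⟩ + (-0.7852 - 0.3241i)|1101⟩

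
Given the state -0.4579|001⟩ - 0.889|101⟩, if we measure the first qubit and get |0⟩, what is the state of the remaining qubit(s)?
-|01⟩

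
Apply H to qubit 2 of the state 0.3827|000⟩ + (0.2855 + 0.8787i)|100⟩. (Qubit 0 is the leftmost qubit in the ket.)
0.2706|000⟩ + 0.2706|001⟩ + (0.2019 + 0.6213i)|100⟩ + (0.2019 + 0.6213i)|101⟩

H on qubit 2 mixes each pair of kets that differ only in qubit 2: amplitudes (a, b) of (|…0…⟩, |…1…⟩) become ((a + b)/√2, (a − b)/√2). Kets absent from the input have amplitude 0.
(|000⟩, |001⟩): (a, b) = (0.3827, 0) → (0.2706, 0.2706)
(|100⟩, |101⟩): (a, b) = ((0.2855 + 0.8787i), 0) → ((0.2019 + 0.6213i), (0.2019 + 0.6213i))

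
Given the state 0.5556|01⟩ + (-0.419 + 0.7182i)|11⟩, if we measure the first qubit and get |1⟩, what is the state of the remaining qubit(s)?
(-0.5039 + 0.8638i)|1⟩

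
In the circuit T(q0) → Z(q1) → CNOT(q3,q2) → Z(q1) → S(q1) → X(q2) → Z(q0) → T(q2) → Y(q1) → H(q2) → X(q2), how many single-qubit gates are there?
10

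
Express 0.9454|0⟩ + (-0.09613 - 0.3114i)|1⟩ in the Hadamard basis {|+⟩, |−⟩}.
(0.6005 - 0.2202i)|+⟩ + (0.7365 + 0.2202i)|−⟩

With |ψ⟩ = α|0⟩ + β|1⟩, the Hadamard-basis coefficients are ⟨+|ψ⟩ = (α + β)/√2 and ⟨−|ψ⟩ = (α − β)/√2.
Here α = 0.9454, β = (-0.09613 - 0.3114i): (α + β)/√2 = (0.6005 - 0.2202i), (α − β)/√2 = (0.7365 + 0.2202i).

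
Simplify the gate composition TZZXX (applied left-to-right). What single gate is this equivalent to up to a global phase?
T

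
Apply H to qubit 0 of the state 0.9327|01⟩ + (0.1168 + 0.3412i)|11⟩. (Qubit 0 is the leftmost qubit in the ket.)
(0.7421 + 0.2413i)|01⟩ + (0.5769 - 0.2413i)|11⟩

H on qubit 0 mixes each pair of kets that differ only in qubit 0: amplitudes (a, b) of (|…0…⟩, |…1…⟩) become ((a + b)/√2, (a − b)/√2). Kets absent from the input have amplitude 0.
(|01⟩, |11⟩): (a, b) = (0.9327, (0.1168 + 0.3412i)) → ((0.7421 + 0.2413i), (0.5769 - 0.2413i))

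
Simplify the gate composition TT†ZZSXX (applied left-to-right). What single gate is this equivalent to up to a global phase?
S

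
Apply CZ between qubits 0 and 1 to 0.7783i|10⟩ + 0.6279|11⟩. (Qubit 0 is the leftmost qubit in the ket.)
0.7783i|10⟩ - 0.6279|11⟩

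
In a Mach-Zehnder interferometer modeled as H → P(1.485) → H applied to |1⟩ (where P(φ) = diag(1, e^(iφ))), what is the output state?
(0.4572 - 0.4982i)|0⟩ + (0.5428 + 0.4982i)|1⟩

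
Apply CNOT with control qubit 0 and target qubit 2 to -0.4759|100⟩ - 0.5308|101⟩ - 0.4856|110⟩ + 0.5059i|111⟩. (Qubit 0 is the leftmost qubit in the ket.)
-0.5308|100⟩ - 0.4759|101⟩ + 0.5059i|110⟩ - 0.4856|111⟩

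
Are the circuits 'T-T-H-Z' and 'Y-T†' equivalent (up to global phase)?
No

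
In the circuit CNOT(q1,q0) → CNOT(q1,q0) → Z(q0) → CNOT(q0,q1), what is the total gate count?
4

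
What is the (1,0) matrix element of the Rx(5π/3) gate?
-(1/2)i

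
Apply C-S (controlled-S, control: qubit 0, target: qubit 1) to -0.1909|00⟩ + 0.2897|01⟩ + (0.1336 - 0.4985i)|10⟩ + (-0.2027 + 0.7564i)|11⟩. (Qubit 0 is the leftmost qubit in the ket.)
-0.1909|00⟩ + 0.2897|01⟩ + (0.1336 - 0.4985i)|10⟩ + (-0.7564 - 0.2027i)|11⟩

C-S leaves the control-|0⟩ kets |00⟩, |01⟩ unchanged and applies S to qubit 1 on the control-|1⟩ pair (|10⟩, |11⟩).
S = [[1, 0], [0, i]].
With a = amp(|10⟩) = (0.1336 - 0.4985i) and b = amp(|11⟩) = (-0.2027 + 0.7564i):
new amp(|10⟩) = (1)·a = (0.1336 - 0.4985i)
new amp(|11⟩) = (i)·b = (-0.7564 - 0.2027i)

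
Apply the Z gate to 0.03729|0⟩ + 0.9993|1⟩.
0.03729|0⟩ - 0.9993|1⟩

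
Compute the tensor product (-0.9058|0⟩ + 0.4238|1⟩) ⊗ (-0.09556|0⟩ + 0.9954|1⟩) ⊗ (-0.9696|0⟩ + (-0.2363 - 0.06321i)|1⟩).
-0.08393|000⟩ + (-0.02045 - 0.005471i)|001⟩ + 0.8742|010⟩ + (0.2131 + 0.05699i)|011⟩ + 0.03927|100⟩ + (0.00957 + 0.00256i)|101⟩ - 0.409|110⟩ + (-0.09968 - 0.02667i)|111⟩

amp(|b₁b₂…⟩) = product of the factor amplitudes for bits b₁, b₂, …; only kets whose every factor amplitude is nonzero survive.
|000⟩: (-0.9058)(-0.09556)(-0.9696) = -0.08393
|001⟩: (-0.9058)(-0.09556)(-0.2363 - 0.06321i) = (-0.02045 - 0.005471i)
|010⟩: (-0.9058)(0.9954)(-0.9696) = 0.8742
|011⟩: (-0.9058)(0.9954)(-0.2363 - 0.06321i) = (0.2131 + 0.05699i)
|100⟩: (0.4238)(-0.09556)(-0.9696) = 0.03927
|101⟩: (0.4238)(-0.09556)(-0.2363 - 0.06321i) = (0.00957 + 0.00256i)
|110⟩: (0.4238)(0.9954)(-0.9696) = -0.409
|111⟩: (0.4238)(0.9954)(-0.2363 - 0.06321i) = (-0.09968 - 0.02667i)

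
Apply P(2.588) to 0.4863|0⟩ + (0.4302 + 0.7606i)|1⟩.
0.4863|0⟩ + (-0.7658 - 0.4208i)|1⟩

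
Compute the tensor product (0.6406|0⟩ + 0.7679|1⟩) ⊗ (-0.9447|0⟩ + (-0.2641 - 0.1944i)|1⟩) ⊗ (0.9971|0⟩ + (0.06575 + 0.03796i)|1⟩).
-0.6034|000⟩ + (-0.03979 - 0.02297i)|001⟩ + (-0.1687 - 0.1242i)|010⟩ + (-0.006396 - 0.01461i)|011⟩ - 0.7233|100⟩ + (-0.0477 - 0.02754i)|101⟩ + (-0.2022 - 0.1488i)|110⟩ + (-0.007668 - 0.01751i)|111⟩

amp(|b₁b₂…⟩) = product of the factor amplitudes for bits b₁, b₂, …; only kets whose every factor amplitude is nonzero survive.
|000⟩: (0.6406)(-0.9447)(0.9971) = -0.6034
|001⟩: (0.6406)(-0.9447)(0.06575 + 0.03796i) = (-0.03979 - 0.02297i)
|010⟩: (0.6406)(-0.2641 - 0.1944i)(0.9971) = (-0.1687 - 0.1242i)
|011⟩: (0.6406)(-0.2641 - 0.1944i)(0.06575 + 0.03796i) = (-0.006396 - 0.01461i)
|100⟩: (0.7679)(-0.9447)(0.9971) = -0.7233
|101⟩: (0.7679)(-0.9447)(0.06575 + 0.03796i) = (-0.0477 - 0.02754i)
|110⟩: (0.7679)(-0.2641 - 0.1944i)(0.9971) = (-0.2022 - 0.1488i)
|111⟩: (0.7679)(-0.2641 - 0.1944i)(0.06575 + 0.03796i) = (-0.007668 - 0.01751i)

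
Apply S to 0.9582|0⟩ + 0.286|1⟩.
0.9582|0⟩ + 0.286i|1⟩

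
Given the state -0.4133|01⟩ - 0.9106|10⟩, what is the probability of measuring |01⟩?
0.1708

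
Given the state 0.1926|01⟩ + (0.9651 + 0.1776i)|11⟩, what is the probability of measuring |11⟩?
0.963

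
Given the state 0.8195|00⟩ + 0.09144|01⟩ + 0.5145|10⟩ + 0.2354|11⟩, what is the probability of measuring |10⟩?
0.2647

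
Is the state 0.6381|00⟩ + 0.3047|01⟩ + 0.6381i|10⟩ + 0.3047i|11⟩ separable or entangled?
Separable

Writing the state as a|00⟩ + b|01⟩ + c|10⟩ + d|11⟩, it is a product state iff ad − bc = 0.
Here (a, b, c, d) = (0.6381, 0.3047, 0.6381i, 0.3047i): ad − bc = (0.6381)(0.3047i) − (0.3047)(0.6381i) = 0, so the state is separable.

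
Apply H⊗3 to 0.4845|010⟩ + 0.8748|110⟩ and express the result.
0.4806|000⟩ + 0.4806|001⟩ - 0.4806|010⟩ - 0.4806|011⟩ - 0.138|100⟩ - 0.138|101⟩ + 0.138|110⟩ + 0.138|111⟩

H⊗3 gives amp(|y⟩) = (1/2√2) Σ_x (−1)^(x·y) amp(|x⟩), where x·y is the number of positions in which both x and y have a 1.
|000⟩: (0.4845 + 0.8748)/(2√2) = 0.4806
|001⟩: (0.4845 + 0.8748)/(2√2) = 0.4806
|010⟩: (-0.4845 - 0.8748)/(2√2) = -0.4806
|011⟩: (-0.4845 - 0.8748)/(2√2) = -0.4806
|100⟩: (0.4845 - 0.8748)/(2√2) = -0.138
|101⟩: (0.4845 - 0.8748)/(2√2) = -0.138
|110⟩: (-0.4845 + 0.8748)/(2√2) = 0.138
|111⟩: (-0.4845 + 0.8748)/(2√2) = 0.138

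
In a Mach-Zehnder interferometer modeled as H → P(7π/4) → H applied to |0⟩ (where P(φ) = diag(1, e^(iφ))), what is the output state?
(0.8536 - (1/√8)i)|0⟩ + (0.1464 + (1/√8)i)|1⟩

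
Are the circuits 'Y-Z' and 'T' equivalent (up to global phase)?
No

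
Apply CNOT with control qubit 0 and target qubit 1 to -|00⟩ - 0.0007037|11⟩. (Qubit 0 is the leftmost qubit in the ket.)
-|00⟩ - 0.0007037|10⟩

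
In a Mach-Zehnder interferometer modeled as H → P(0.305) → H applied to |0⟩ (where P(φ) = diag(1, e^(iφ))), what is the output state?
(0.9769 + 0.1501i)|0⟩ + (0.02308 - 0.1501i)|1⟩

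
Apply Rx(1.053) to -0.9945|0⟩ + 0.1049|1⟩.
(-0.8598 - 0.05271i)|0⟩ + (0.09069 + 0.4997i)|1⟩

Rx(1.053) = [[cos(θ/2), −i·sin(θ/2)], [−i·sin(θ/2), cos(θ/2)]]; θ = 1.053, cos(θ/2) ≈ 0.864571, sin(θ/2) ≈ 0.50251.
With a = amp(|0⟩) = -0.9945 and b = amp(|1⟩) = 0.1049:
new amp(|0⟩) = (0.864571)·a + (-0.50251i)·b = (-0.8598 - 0.05271i)
new amp(|1⟩) = (-0.50251i)·a + (0.864571)·b = (0.09069 + 0.4997i)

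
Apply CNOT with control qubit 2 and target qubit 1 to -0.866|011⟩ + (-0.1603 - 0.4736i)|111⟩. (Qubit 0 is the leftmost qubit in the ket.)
-0.866|001⟩ + (-0.1603 - 0.4736i)|101⟩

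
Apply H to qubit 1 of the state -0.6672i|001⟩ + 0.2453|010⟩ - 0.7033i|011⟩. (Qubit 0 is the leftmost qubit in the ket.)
0.1735|000⟩ - 0.9691i|001⟩ - 0.1735|010⟩ + 0.02553i|011⟩

H on qubit 1 mixes each pair of kets that differ only in qubit 1: amplitudes (a, b) of (|…0…⟩, |…1…⟩) become ((a + b)/√2, (a − b)/√2). Kets absent from the input have amplitude 0.
(|000⟩, |010⟩): (a, b) = (0, 0.2453) → (0.1735, -0.1735)
(|001⟩, |011⟩): (a, b) = (-0.6672i, -0.7033i) → (-0.9691i, 0.02553i)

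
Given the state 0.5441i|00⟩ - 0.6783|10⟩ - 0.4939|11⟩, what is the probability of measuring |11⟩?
0.2439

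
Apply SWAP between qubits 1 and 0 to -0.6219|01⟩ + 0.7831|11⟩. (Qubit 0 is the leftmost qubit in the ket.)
-0.6219|10⟩ + 0.7831|11⟩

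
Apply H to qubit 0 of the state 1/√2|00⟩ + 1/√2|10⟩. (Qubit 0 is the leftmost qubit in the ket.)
|00⟩

H on qubit 0 mixes each pair of kets that differ only in qubit 0: amplitudes (a, b) of (|…0…⟩, |…1…⟩) become ((a + b)/√2, (a − b)/√2). Kets absent from the input have amplitude 0.
(|00⟩, |10⟩): (a, b) = (1/√2, 1/√2) → (1, 0)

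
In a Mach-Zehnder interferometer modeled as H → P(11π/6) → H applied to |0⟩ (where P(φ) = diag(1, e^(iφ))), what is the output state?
(0.933 - 0.25i)|0⟩ + (0.06699 + 0.25i)|1⟩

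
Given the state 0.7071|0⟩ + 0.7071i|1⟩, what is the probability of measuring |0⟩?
0.5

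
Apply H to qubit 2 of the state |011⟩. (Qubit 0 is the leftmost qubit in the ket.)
1/√2|010⟩ - 1/√2|011⟩

H on qubit 2 mixes each pair of kets that differ only in qubit 2: amplitudes (a, b) of (|…0…⟩, |…1…⟩) become ((a + b)/√2, (a − b)/√2). Kets absent from the input have amplitude 0.
(|010⟩, |011⟩): (a, b) = (0, 1) → (1/√2, -1/√2)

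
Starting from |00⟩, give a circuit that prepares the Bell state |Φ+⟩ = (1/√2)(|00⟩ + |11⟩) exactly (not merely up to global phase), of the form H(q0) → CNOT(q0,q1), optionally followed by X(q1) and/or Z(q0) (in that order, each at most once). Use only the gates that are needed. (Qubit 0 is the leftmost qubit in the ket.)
H(q0) → CNOT(q0,q1)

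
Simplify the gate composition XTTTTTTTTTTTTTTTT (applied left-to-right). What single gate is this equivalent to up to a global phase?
X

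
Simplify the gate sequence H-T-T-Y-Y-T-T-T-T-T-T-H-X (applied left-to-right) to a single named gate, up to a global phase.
X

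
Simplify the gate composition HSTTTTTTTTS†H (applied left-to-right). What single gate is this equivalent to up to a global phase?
I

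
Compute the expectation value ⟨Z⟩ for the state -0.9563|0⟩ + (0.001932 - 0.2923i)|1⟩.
0.8291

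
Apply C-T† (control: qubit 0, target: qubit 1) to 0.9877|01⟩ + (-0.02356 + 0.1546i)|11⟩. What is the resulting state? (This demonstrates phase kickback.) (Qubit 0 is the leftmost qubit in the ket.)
0.9877|01⟩ + (0.09266 + 0.126i)|11⟩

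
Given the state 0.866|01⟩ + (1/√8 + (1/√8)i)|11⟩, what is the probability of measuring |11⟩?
1/4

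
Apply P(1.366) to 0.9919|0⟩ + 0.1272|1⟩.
0.9919|0⟩ + (0.02587 + 0.1245i)|1⟩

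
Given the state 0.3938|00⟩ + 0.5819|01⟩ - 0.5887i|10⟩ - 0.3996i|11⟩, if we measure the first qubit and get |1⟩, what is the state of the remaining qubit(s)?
-0.8274i|0⟩ - 0.5616i|1⟩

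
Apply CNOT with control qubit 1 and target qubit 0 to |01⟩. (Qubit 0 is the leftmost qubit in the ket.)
|11⟩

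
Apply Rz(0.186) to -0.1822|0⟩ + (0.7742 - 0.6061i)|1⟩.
(-0.1814 + 0.01692i)|0⟩ + (0.8271 - 0.5316i)|1⟩

Rz(0.186) = [[e^(−iθ/2), 0], [0, e^(iθ/2)]] with e^(±iθ/2) = cos(θ/2) ± i·sin(θ/2); θ = 0.186, cos(θ/2) ≈ 0.995679, sin(θ/2) ≈ 0.092866.
With a = amp(|0⟩) = -0.1822 and b = amp(|1⟩) = (0.7742 - 0.6061i):
new amp(|0⟩) = (0.995679 - 0.092866i)·a = (-0.1814 + 0.01692i)
new amp(|1⟩) = (0.995679 + 0.092866i)·b = (0.8271 - 0.5316i)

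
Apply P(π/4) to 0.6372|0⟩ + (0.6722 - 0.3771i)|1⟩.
0.6372|0⟩ + (0.742 + 0.2087i)|1⟩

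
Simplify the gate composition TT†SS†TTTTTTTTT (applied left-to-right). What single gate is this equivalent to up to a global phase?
T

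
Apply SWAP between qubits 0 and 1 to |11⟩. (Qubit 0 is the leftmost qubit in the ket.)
|11⟩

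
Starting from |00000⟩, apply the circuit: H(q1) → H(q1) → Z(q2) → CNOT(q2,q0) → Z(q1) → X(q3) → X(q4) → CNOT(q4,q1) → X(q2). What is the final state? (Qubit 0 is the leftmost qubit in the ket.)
|01111⟩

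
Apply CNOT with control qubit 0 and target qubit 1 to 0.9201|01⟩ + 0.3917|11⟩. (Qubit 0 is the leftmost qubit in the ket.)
0.9201|01⟩ + 0.3917|10⟩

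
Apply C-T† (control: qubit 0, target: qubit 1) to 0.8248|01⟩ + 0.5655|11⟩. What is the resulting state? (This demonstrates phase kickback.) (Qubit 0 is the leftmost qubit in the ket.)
0.8248|01⟩ + (0.3999 - 0.3999i)|11⟩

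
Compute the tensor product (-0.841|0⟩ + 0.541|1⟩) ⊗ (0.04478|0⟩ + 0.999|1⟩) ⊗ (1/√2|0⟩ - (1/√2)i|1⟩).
-0.02663|000⟩ + 0.02663i|001⟩ - 0.5941|010⟩ + 0.5941i|011⟩ + 0.01713|100⟩ - 0.01713i|101⟩ + 0.3822|110⟩ - 0.3822i|111⟩

amp(|b₁b₂…⟩) = product of the factor amplitudes for bits b₁, b₂, …; only kets whose every factor amplitude is nonzero survive.
|000⟩: (-0.841)(0.04478)(1/√2) = -0.02663
|001⟩: (-0.841)(0.04478)(-(1/√2)i) = 0.02663i
|010⟩: (-0.841)(0.999)(1/√2) = -0.5941
|011⟩: (-0.841)(0.999)(-(1/√2)i) = 0.5941i
|100⟩: (0.541)(0.04478)(1/√2) = 0.01713
|101⟩: (0.541)(0.04478)(-(1/√2)i) = -0.01713i
|110⟩: (0.541)(0.999)(1/√2) = 0.3822
|111⟩: (0.541)(0.999)(-(1/√2)i) = -0.3822i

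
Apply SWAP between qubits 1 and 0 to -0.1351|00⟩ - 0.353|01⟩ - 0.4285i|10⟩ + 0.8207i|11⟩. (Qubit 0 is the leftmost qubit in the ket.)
-0.1351|00⟩ - 0.4285i|01⟩ - 0.353|10⟩ + 0.8207i|11⟩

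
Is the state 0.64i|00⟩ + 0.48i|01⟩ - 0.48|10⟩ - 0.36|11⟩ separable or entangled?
Separable

Writing the state as a|00⟩ + b|01⟩ + c|10⟩ + d|11⟩, it is a product state iff ad − bc = 0.
Here (a, b, c, d) = (0.64i, 0.48i, -0.48, -0.36): ad − bc = (0.64i)(-0.36) − (0.48i)(-0.48) = 0, so the state is separable.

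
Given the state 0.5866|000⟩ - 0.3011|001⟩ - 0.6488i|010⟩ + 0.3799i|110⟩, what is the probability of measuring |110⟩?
0.1443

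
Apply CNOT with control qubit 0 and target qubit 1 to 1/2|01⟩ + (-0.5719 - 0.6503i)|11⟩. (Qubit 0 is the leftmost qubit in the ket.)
1/2|01⟩ + (-0.5719 - 0.6503i)|10⟩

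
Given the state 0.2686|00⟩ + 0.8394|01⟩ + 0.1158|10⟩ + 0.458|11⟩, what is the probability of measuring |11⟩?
0.2098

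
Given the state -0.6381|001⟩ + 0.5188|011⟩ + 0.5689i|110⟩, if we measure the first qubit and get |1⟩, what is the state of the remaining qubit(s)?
i|10⟩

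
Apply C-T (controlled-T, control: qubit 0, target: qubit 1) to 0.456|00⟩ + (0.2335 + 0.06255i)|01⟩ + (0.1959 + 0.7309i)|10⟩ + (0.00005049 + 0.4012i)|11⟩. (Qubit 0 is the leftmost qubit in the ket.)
0.456|00⟩ + (0.2335 + 0.06255i)|01⟩ + (0.1959 + 0.7309i)|10⟩ + (-0.2837 + 0.2837i)|11⟩

C-T leaves the control-|0⟩ kets |00⟩, |01⟩ unchanged and applies T to qubit 1 on the control-|1⟩ pair (|10⟩, |11⟩).
T = [[1, 0], [0, (1/√2 + (1/√2)i)]].
With a = amp(|10⟩) = (0.1959 + 0.7309i) and b = amp(|11⟩) = (0.00005049 + 0.4012i):
new amp(|10⟩) = (1)·a = (0.1959 + 0.7309i)
new amp(|11⟩) = (1/√2 + (1/√2)i)·b = (-0.2837 + 0.2837i)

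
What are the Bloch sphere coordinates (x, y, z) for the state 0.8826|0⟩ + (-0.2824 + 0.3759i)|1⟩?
(-0.4985, 0.6635, 0.5579)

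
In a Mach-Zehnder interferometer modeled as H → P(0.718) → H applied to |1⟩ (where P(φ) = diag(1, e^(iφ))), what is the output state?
(0.1234 - 0.3289i)|0⟩ + (0.8766 + 0.3289i)|1⟩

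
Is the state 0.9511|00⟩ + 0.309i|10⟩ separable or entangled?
Separable

Writing the state as a|00⟩ + b|01⟩ + c|10⟩ + d|11⟩, it is a product state iff ad − bc = 0.
Here (a, b, c, d) = (0.9511, 0, 0.309i, 0): ad − bc = (0.9511)(0) − (0)(0.309i) = 0, so the state is separable.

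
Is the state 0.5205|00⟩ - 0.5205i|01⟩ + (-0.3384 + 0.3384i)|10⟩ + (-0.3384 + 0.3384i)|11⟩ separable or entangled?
Entangled

Writing the state as a|00⟩ + b|01⟩ + c|10⟩ + d|11⟩, it is a product state iff ad − bc = 0.
Here (a, b, c, d) = (0.5205, -0.5205i, (-0.3384 + 0.3384i), (-0.3384 + 0.3384i)): ad − bc = (0.5205)(-0.3384 + 0.3384i) − (-0.5205i)(-0.3384 + 0.3384i) = -0.3523 ≠ 0, so the state is entangled.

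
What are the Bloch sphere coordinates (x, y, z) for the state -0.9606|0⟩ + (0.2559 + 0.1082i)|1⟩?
(-0.4916, -0.2079, 0.8456)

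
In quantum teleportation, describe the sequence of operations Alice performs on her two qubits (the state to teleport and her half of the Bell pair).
CNOT (state → Bell), then H on state qubit, then measure both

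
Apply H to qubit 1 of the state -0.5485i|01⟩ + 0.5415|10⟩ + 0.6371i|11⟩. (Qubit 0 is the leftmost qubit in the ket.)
-0.3878i|00⟩ + 0.3878i|01⟩ + (0.3829 + 0.4505i)|10⟩ + (0.3829 - 0.4505i)|11⟩

H on qubit 1 mixes each pair of kets that differ only in qubit 1: amplitudes (a, b) of (|…0…⟩, |…1…⟩) become ((a + b)/√2, (a − b)/√2). Kets absent from the input have amplitude 0.
(|00⟩, |01⟩): (a, b) = (0, -0.5485i) → (-0.3878i, 0.3878i)
(|10⟩, |11⟩): (a, b) = (0.5415, 0.6371i) → ((0.3829 + 0.4505i), (0.3829 - 0.4505i))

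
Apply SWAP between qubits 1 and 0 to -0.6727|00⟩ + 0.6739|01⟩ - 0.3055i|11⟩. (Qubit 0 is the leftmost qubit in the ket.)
-0.6727|00⟩ + 0.6739|10⟩ - 0.3055i|11⟩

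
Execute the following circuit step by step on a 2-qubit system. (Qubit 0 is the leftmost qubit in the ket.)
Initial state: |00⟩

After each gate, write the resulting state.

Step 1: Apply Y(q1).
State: i|01⟩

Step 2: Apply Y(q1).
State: |00⟩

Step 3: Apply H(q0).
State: 1/√2|00⟩ + 1/√2|10⟩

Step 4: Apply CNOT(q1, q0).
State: 1/√2|00⟩ + 1/√2|10⟩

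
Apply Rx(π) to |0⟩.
-i|1⟩

Rx(π) = [[cos(θ/2), −i·sin(θ/2)], [−i·sin(θ/2), cos(θ/2)]]; θ = π, cos(θ/2) ≈ 0, sin(θ/2) ≈ 1.
With a = amp(|0⟩) = 1 and b = amp(|1⟩) = 0:
new amp(|0⟩) = (-i)·b = 0
new amp(|1⟩) = (-i)·a = -i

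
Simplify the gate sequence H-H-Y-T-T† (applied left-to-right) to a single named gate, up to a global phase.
Y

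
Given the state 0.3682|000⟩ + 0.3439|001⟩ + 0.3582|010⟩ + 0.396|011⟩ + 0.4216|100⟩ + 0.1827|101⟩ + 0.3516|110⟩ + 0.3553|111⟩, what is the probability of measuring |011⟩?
0.1568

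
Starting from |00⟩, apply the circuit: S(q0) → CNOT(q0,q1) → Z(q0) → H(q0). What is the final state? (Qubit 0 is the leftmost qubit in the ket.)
1/√2|00⟩ + 1/√2|10⟩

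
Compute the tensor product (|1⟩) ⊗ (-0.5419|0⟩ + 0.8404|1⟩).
-0.5419|10⟩ + 0.8404|11⟩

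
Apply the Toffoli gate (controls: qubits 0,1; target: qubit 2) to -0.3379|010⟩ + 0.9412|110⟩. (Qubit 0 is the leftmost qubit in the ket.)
-0.3379|010⟩ + 0.9412|111⟩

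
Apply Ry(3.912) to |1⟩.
-0.9267|0⟩ - 0.3757|1⟩

Ry(3.912) = [[cos(θ/2), −sin(θ/2)], [sin(θ/2), cos(θ/2)]]; θ = 3.912, cos(θ/2) ≈ -0.375748, sin(θ/2) ≈ 0.926722.
With a = amp(|0⟩) = 0 and b = amp(|1⟩) = 1:
new amp(|0⟩) = (-0.375748)·a + (-0.926722)·b = -0.9267
new amp(|1⟩) = (0.926722)·a + (-0.375748)·b = -0.3757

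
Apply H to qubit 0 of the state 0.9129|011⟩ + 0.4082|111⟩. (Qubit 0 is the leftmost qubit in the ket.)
0.9342|011⟩ + 0.3569|111⟩

H on qubit 0 mixes each pair of kets that differ only in qubit 0: amplitudes (a, b) of (|…0…⟩, |…1…⟩) become ((a + b)/√2, (a − b)/√2). Kets absent from the input have amplitude 0.
(|011⟩, |111⟩): (a, b) = (0.9129, 0.4082) → (0.9342, 0.3569)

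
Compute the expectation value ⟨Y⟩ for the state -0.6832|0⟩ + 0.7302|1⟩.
0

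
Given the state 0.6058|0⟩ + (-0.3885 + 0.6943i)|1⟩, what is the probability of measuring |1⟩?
0.633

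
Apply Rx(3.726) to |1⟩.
-0.9576i|0⟩ - 0.2881|1⟩

Rx(3.726) = [[cos(θ/2), −i·sin(θ/2)], [−i·sin(θ/2), cos(θ/2)]]; θ = 3.726, cos(θ/2) ≈ -0.288063, sin(θ/2) ≈ 0.957611.
With a = amp(|0⟩) = 0 and b = amp(|1⟩) = 1:
new amp(|0⟩) = (-0.288063)·a + (-0.957611i)·b = -0.9576i
new amp(|1⟩) = (-0.957611i)·a + (-0.288063)·b = -0.2881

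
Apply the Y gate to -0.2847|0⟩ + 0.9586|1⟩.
-0.9586i|0⟩ - 0.2847i|1⟩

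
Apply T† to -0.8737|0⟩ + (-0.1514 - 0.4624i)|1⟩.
-0.8737|0⟩ + (-0.434 - 0.2199i)|1⟩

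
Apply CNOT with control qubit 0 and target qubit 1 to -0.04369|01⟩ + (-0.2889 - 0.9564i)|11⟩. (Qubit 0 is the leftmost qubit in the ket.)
-0.04369|01⟩ + (-0.2889 - 0.9564i)|10⟩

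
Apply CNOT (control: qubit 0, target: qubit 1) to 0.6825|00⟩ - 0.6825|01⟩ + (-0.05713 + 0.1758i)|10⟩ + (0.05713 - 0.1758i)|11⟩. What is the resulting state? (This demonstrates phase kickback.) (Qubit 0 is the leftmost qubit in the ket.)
0.6825|00⟩ - 0.6825|01⟩ + (0.05713 - 0.1758i)|10⟩ + (-0.05713 + 0.1758i)|11⟩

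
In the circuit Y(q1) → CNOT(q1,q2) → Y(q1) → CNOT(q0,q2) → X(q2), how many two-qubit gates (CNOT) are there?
2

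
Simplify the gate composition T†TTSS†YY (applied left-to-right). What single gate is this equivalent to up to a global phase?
T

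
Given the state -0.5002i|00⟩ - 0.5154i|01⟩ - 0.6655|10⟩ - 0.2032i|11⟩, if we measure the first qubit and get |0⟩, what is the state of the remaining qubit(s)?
-0.6964i|0⟩ - 0.7176i|1⟩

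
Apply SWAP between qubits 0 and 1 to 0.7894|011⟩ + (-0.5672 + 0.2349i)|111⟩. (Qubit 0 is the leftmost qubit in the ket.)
0.7894|101⟩ + (-0.5672 + 0.2349i)|111⟩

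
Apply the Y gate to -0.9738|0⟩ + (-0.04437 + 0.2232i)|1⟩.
(0.2232 + 0.04437i)|0⟩ - 0.9738i|1⟩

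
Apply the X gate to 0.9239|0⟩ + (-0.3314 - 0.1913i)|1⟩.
(-0.3314 - 0.1913i)|0⟩ + 0.9239|1⟩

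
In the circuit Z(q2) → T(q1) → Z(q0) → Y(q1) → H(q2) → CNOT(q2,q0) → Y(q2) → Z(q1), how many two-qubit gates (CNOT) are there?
1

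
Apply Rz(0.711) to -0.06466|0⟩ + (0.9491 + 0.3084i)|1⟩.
(-0.06062 + 0.02251i)|0⟩ + (0.7824 + 0.6195i)|1⟩

Rz(0.711) = [[e^(−iθ/2), 0], [0, e^(iθ/2)]] with e^(±iθ/2) = cos(θ/2) ± i·sin(θ/2); θ = 0.711, cos(θ/2) ≈ 0.937473, sin(θ/2) ≈ 0.348059.
With a = amp(|0⟩) = -0.06466 and b = amp(|1⟩) = (0.9491 + 0.3084i):
new amp(|0⟩) = (0.937473 - 0.348059i)·a = (-0.06062 + 0.02251i)
new amp(|1⟩) = (0.937473 + 0.348059i)·b = (0.7824 + 0.6195i)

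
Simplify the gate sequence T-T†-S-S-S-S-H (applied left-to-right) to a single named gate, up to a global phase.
H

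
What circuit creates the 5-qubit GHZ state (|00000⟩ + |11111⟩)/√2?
H(q0) → CNOT(q0,q1) → CNOT(q0,q2) → CNOT(q0,q3) → CNOT(q0,q4)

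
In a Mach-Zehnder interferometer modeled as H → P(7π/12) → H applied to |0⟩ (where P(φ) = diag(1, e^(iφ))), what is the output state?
(0.3706 + 0.483i)|0⟩ + (0.6294 - 0.483i)|1⟩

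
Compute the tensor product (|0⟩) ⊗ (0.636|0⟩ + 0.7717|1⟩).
0.636|00⟩ + 0.7717|01⟩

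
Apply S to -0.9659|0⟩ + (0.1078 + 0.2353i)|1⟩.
-0.9659|0⟩ + (-0.2353 + 0.1078i)|1⟩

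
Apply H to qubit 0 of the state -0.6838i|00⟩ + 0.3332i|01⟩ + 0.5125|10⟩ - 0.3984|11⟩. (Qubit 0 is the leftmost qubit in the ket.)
(0.3624 - 0.4835i)|00⟩ + (-0.2817 + 0.2356i)|01⟩ + (-0.3624 - 0.4835i)|10⟩ + (0.2817 + 0.2356i)|11⟩

H on qubit 0 mixes each pair of kets that differ only in qubit 0: amplitudes (a, b) of (|…0…⟩, |…1…⟩) become ((a + b)/√2, (a − b)/√2). Kets absent from the input have amplitude 0.
(|00⟩, |10⟩): (a, b) = (-0.6838i, 0.5125) → ((0.3624 - 0.4835i), (-0.3624 - 0.4835i))
(|01⟩, |11⟩): (a, b) = (0.3332i, -0.3984) → ((-0.2817 + 0.2356i), (0.2817 + 0.2356i))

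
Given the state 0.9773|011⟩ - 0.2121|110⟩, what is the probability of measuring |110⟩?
0.04499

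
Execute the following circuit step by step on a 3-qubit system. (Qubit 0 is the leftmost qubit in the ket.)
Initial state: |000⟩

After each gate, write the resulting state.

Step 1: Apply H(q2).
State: 1/√2|000⟩ + 1/√2|001⟩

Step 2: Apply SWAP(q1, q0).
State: 1/√2|000⟩ + 1/√2|001⟩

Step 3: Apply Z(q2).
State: 1/√2|000⟩ - 1/√2|001⟩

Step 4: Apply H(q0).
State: 1/2|000⟩ - 1/2|001⟩ + 1/2|100⟩ - 1/2|101⟩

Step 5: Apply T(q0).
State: 1/2|000⟩ - 1/2|001⟩ + (1/√8 + (1/√8)i)|100⟩ + (-1/√8 - (1/√8)i)|101⟩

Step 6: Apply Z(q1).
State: 1/2|000⟩ - 1/2|001⟩ + (1/√8 + (1/√8)i)|100⟩ + (-1/√8 - (1/√8)i)|101⟩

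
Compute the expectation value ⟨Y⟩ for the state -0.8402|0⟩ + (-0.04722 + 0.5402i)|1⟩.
-0.9078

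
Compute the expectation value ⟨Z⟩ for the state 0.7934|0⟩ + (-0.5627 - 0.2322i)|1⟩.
0.2589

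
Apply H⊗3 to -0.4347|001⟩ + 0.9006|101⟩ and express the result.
0.1647|000⟩ - 0.1647|001⟩ + 0.1647|010⟩ - 0.1647|011⟩ - 0.4721|100⟩ + 0.4721|101⟩ - 0.4721|110⟩ + 0.4721|111⟩

H⊗3 gives amp(|y⟩) = (1/2√2) Σ_x (−1)^(x·y) amp(|x⟩), where x·y is the number of positions in which both x and y have a 1.
|000⟩: (-0.4347 + 0.9006)/(2√2) = 0.1647
|001⟩: (0.4347 - 0.9006)/(2√2) = -0.1647
|010⟩: (-0.4347 + 0.9006)/(2√2) = 0.1647
|011⟩: (0.4347 - 0.9006)/(2√2) = -0.1647
|100⟩: (-0.4347 - 0.9006)/(2√2) = -0.4721
|101⟩: (0.4347 + 0.9006)/(2√2) = 0.4721
|110⟩: (-0.4347 - 0.9006)/(2√2) = -0.4721
|111⟩: (0.4347 + 0.9006)/(2√2) = 0.4721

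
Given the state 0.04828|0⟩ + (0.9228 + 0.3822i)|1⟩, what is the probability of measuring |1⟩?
0.9976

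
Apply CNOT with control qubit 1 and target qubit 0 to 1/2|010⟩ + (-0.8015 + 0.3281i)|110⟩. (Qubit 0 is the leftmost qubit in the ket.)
(-0.8015 + 0.3281i)|010⟩ + 1/2|110⟩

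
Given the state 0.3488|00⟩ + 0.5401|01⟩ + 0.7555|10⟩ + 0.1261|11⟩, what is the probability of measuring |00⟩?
0.1217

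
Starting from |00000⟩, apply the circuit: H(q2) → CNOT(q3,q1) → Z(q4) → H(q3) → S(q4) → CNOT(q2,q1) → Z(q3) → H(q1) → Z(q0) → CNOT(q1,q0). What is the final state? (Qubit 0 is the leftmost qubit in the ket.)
1/√8|00000⟩ - 1/√8|00010⟩ + 1/√8|00100⟩ - 1/√8|00110⟩ + 1/√8|11000⟩ - 1/√8|11010⟩ - 1/√8|11100⟩ + 1/√8|11110⟩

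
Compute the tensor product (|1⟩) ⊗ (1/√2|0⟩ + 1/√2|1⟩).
1/√2|10⟩ + 1/√2|11⟩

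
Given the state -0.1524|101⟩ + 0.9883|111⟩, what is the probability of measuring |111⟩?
0.9767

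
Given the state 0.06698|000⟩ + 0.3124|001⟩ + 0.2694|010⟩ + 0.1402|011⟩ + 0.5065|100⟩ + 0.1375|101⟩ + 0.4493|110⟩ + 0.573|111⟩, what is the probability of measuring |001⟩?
0.09759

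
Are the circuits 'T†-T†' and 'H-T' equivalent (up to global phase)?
No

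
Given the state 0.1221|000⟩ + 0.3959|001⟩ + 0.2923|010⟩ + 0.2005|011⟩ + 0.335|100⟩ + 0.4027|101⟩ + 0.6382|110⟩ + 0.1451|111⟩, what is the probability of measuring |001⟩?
0.1567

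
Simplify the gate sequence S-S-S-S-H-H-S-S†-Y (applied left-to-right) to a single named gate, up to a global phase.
Y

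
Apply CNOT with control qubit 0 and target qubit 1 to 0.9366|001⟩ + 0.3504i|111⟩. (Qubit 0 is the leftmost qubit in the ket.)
0.9366|001⟩ + 0.3504i|101⟩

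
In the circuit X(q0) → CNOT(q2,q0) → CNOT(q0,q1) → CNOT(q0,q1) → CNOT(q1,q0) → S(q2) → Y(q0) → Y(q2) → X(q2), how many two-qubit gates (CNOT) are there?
4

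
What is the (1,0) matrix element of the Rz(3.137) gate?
0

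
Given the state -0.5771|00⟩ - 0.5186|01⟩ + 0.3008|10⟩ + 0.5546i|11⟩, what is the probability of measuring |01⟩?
0.2689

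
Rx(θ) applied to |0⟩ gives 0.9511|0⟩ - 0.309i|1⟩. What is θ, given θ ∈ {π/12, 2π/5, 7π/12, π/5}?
π/5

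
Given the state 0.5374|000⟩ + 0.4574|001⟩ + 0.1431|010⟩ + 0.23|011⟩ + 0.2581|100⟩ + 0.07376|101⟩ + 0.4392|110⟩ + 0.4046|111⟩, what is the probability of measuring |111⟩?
0.1637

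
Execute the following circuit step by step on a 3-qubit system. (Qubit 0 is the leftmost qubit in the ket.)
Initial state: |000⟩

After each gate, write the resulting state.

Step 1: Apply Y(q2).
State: i|001⟩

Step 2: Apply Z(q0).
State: i|001⟩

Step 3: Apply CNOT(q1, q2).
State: i|001⟩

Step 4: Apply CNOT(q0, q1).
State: i|001⟩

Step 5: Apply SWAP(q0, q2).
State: i|100⟩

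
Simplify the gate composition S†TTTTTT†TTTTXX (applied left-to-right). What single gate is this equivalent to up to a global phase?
S†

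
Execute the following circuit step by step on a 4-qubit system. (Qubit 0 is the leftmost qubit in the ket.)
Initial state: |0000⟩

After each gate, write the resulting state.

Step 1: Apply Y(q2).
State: i|0010⟩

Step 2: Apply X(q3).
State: i|0011⟩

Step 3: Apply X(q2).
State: i|0001⟩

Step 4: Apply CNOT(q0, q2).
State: i|0001⟩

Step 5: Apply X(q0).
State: i|1001⟩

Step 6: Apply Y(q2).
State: -|1011⟩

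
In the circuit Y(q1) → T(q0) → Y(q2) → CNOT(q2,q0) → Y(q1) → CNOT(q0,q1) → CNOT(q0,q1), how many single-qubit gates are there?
4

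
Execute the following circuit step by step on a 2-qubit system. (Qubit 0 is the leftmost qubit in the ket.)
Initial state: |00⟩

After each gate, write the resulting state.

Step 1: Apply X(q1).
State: |01⟩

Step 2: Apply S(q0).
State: |01⟩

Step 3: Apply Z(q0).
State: |01⟩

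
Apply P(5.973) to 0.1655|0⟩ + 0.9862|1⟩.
0.1655|0⟩ + (0.9391 - 0.301i)|1⟩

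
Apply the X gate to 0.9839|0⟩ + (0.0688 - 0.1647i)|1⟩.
(0.0688 - 0.1647i)|0⟩ + 0.9839|1⟩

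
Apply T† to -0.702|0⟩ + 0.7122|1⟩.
-0.702|0⟩ + (0.5036 - 0.5036i)|1⟩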